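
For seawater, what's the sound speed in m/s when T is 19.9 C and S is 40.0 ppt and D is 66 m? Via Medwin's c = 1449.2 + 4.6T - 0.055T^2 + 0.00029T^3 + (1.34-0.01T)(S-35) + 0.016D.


1528.01 m/s


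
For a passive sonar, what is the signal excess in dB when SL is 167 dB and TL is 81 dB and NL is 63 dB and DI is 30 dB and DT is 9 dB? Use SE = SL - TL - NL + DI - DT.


SE = SL - TL - NL + DI - DT = 167 - 81 - 63 + 30 - 9 = 44

44 dB


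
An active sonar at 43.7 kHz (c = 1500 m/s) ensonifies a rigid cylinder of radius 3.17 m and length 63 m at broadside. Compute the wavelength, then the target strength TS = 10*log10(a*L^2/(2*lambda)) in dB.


Step 1: lambda = c/f = 1500/43700 = 0.03432 m
Step 2: TS = 10*log10(a*L^2/(2*lambda)) = 10*log10(3.17*63^2/(2*0.03432)) = 52.63

52.63 dB


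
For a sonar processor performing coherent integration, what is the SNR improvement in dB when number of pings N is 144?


Gain = 10*log10(144) = 21.58

21.58 dB


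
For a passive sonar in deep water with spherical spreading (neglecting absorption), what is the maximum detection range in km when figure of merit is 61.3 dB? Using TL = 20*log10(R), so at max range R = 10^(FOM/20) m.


1.16 km


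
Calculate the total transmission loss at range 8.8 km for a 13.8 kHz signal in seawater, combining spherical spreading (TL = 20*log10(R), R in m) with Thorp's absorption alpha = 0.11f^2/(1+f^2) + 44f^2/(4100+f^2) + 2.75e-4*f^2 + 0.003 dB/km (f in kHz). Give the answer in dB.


97.53 dB


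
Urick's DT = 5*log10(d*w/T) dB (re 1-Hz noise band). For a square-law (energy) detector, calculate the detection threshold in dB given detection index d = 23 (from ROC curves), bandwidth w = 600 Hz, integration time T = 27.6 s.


13.49 dB


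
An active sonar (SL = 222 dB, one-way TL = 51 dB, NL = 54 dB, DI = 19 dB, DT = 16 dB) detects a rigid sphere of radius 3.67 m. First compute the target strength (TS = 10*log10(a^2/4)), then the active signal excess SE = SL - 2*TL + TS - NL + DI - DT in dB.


Step 1: TS = 10*log10(3.67^2/4) = 5.27 dB
Step 2: SE = SL - 2*TL + TS - NL + DI - DT = 222 - 2*51 + (5.27) - 54 + 19 - 16 = 74.27

74.27 dB


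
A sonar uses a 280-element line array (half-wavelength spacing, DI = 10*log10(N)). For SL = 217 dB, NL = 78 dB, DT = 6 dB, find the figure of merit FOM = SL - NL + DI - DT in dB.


Step 1: DI = 10*log10(280) = 24.47 dB
Step 2: FOM = SL - NL + DI - DT = 217 - 78 + 24.47 - 6 = 157.47

157.47 dB


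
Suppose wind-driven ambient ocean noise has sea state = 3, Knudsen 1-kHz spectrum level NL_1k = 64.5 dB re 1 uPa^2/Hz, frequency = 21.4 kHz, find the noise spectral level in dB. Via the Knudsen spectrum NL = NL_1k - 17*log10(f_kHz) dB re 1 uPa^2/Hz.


41.88 dB


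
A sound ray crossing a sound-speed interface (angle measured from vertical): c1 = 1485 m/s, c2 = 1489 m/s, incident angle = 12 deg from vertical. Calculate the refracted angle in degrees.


sin(theta2) = (c2/c1)*sin(theta1) = (1489/1485)*sin(12 deg) = 0.20847
theta2 = arcsin(0.20847) = 12.03

12.03 deg


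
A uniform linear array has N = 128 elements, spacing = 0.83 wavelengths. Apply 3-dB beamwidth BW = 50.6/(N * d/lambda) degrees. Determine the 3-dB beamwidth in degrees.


0.48 deg


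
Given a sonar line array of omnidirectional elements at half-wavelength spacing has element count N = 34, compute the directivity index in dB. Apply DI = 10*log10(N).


15.31 dB


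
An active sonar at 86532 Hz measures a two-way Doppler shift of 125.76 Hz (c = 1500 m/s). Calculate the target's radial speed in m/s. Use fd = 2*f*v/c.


1.09 m/s


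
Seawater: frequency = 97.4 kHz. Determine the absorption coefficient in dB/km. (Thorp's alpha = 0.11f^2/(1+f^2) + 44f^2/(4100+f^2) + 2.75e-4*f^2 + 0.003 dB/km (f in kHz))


33.444 dB/km


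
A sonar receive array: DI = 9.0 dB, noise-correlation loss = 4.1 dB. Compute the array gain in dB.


AG = DI - L_corr = 9.0 - 4.1 = 4.9

4.9 dB


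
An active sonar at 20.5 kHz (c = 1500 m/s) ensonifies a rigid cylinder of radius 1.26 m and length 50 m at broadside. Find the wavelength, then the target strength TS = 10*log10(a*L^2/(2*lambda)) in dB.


Step 1: lambda = c/f = 1500/20500 = 0.07317 m
Step 2: TS = 10*log10(a*L^2/(2*lambda)) = 10*log10(1.26*50^2/(2*0.07317)) = 43.33

43.33 dB


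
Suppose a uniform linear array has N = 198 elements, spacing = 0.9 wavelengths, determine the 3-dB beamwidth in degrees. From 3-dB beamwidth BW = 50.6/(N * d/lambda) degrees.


0.28 deg


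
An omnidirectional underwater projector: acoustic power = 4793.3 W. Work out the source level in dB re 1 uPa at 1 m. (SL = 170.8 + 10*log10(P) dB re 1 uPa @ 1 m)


207.61 dB


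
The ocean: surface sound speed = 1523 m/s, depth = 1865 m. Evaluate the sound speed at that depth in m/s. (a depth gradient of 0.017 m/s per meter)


c = 1523 + 0.017 * 1865 = 1554.705

1554.705 m/s


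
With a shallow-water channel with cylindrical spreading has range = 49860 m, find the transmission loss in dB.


TL = 10*log10(49860) = 46.98

46.98 dB


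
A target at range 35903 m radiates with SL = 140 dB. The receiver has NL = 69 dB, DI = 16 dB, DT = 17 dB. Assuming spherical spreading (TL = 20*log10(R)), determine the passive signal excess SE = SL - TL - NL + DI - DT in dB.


-21.1 dB


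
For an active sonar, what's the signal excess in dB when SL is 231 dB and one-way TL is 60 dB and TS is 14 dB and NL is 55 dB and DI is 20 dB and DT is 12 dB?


SE = SL - 2*TL + TS - NL + DI - DT = 231 - 2*60 + (14) - 55 + 20 - 12 = 78

78 dB


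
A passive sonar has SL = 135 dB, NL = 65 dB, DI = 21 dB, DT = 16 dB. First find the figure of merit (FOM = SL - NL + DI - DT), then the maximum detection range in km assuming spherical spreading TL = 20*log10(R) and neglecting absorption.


Step 1: FOM = SL - NL + DI - DT = 135 - 65 + 21 - 16 = 75 dB
Step 2: at max range FOM = TL = 20*log10(R), so R = 10^(75/20) = 5623.41 m = 5.62 km

5.62 km


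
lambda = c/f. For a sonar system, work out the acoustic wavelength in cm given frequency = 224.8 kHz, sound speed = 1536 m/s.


lambda = c/f = 1536 / 224800 = 0.0068 m = 0.68 cm

0.68 cm


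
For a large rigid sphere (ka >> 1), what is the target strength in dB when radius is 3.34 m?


TS = 10*log10(3.34^2 / 4) = 10*log10(2.7889) = 4.45

4.45 dB


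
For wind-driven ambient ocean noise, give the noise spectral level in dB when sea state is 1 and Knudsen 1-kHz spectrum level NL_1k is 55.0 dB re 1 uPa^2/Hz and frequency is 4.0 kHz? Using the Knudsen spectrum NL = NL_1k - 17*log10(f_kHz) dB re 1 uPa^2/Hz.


44.76 dB


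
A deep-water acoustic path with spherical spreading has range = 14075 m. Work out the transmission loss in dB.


TL = 20*log10(14075) = 82.97

82.97 dB


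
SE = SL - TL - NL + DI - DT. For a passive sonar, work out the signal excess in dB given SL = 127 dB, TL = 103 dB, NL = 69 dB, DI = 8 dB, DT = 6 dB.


-43 dB


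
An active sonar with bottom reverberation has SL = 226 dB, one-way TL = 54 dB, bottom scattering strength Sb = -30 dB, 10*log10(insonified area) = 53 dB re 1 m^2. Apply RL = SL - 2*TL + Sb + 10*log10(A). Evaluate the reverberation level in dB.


RL = SL - 2*TL + Sb + 10*log10(A) = 226 - 2*54 + (-30) + 53 = 141

141 dB


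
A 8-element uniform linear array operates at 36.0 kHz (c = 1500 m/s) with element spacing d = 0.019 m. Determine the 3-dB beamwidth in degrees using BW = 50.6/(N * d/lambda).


Step 1: lambda = 1500/36000 = 0.04167 m
Step 2: d/lambda = 0.019/0.04167 = 0.456
Step 3: BW = 50.6/(N * d/lambda) = 50.6/(8 * 0.456) = 13.87

13.87 deg


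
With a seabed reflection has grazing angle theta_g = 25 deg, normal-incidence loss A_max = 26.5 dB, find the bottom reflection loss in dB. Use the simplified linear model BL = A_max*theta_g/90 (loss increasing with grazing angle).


7.36 dB


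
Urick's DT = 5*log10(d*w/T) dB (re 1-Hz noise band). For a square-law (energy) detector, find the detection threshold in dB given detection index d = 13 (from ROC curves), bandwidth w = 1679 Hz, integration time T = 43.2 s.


DT = 5*log10(d*w/T) = 5*log10(13 * 1679 / 43.2) = 5*log10(505.25) = 13.52

13.52 dB


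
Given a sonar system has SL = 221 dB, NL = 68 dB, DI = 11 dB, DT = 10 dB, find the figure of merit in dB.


FOM = SL - NL + DI - DT = 221 - 68 + 11 - 10 = 154

154 dB


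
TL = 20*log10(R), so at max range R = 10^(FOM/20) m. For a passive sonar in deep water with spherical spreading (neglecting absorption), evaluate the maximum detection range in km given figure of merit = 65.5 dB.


1.88 km


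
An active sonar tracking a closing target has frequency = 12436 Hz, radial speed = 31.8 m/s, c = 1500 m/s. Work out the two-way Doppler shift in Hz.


fd = 2*f*v/c = 2 * 12436 * 31.8 / 1500 = 527.29

527.29 Hz


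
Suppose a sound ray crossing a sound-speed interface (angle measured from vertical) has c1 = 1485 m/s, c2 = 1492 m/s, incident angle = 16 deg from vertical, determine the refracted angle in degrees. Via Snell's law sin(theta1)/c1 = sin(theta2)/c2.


16.08 deg


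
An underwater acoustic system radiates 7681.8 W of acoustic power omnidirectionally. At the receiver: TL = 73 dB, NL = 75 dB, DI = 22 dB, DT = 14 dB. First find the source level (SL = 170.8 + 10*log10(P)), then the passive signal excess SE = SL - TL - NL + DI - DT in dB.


Step 1: SL = 170.8 + 10*log10(7681.8) = 209.65 dB
Step 2: SE = SL - TL - NL + DI - DT = 209.65 - 73 - 75 + 22 - 14 = 69.65

69.65 dB


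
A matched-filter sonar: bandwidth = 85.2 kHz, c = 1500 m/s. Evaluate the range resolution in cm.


dR = c/(2*BW) = 1500 / (2 * 85.2e3) = 0.0088 m = 0.88 cm

0.88 cm


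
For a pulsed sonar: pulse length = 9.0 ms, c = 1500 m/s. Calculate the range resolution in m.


dR = c*tau/2 = 1500 * 9.0e-3 / 2 = 6.75

6.75 m


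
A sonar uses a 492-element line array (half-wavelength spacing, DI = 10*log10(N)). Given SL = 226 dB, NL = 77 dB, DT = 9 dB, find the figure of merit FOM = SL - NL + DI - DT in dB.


Step 1: DI = 10*log10(492) = 26.92 dB
Step 2: FOM = SL - NL + DI - DT = 226 - 77 + 26.92 - 9 = 166.92

166.92 dB


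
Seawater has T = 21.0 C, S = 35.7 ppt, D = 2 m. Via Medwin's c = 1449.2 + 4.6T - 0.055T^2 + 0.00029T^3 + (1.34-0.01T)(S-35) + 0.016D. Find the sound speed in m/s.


1525.05 m/s


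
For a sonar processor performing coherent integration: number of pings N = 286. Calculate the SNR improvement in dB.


24.56 dB


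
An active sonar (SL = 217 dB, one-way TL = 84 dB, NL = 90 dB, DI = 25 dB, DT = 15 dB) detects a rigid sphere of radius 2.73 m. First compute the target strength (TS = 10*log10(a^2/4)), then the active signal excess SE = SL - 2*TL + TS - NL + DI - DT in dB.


Step 1: TS = 10*log10(2.73^2/4) = 2.7 dB
Step 2: SE = SL - 2*TL + TS - NL + DI - DT = 217 - 2*84 + (2.7) - 90 + 25 - 15 = -28.3

-28.3 dB


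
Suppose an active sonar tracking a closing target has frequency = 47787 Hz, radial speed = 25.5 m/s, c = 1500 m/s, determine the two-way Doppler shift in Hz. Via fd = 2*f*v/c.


1624.76 Hz


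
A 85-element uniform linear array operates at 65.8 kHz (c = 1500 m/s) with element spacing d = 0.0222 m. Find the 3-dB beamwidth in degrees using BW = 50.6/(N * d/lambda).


Step 1: lambda = 1500/65800 = 0.0228 m
Step 2: d/lambda = 0.0222/0.0228 = 0.9737
Step 3: BW = 50.6/(N * d/lambda) = 50.6/(85 * 0.9737) = 0.61

0.61 deg


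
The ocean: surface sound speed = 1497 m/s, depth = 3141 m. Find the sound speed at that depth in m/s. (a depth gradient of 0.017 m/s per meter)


c = 1497 + 0.017 * 3141 = 1550.397

1550.397 m/s


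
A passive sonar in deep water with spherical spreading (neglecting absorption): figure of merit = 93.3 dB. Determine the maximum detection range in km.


At max range FOM = TL, so 20*log10(R) = 93.3
R = 10^(93.3/20) = 46238.1 m = 46.24 km

46.24 km


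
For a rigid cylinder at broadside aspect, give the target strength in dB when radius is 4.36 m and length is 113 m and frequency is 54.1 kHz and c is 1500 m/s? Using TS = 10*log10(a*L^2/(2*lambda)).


lambda = 1500/54100 = 0.02773 m
TS = 10*log10(4.36*113^2/(2*0.02773)) = 60.02

60.02 dB


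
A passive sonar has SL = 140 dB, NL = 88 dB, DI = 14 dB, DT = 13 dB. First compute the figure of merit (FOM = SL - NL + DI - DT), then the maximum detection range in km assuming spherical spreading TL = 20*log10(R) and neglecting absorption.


Step 1: FOM = SL - NL + DI - DT = 140 - 88 + 14 - 13 = 53 dB
Step 2: at max range FOM = TL = 20*log10(R), so R = 10^(53/20) = 446.68 m = 0.45 km

0.45 km


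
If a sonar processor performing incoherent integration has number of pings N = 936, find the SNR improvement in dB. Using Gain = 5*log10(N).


Gain = 5*log10(936) = 14.86

14.86 dB


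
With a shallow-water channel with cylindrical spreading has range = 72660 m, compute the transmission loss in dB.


TL = 10*log10(72660) = 48.61

48.61 dB


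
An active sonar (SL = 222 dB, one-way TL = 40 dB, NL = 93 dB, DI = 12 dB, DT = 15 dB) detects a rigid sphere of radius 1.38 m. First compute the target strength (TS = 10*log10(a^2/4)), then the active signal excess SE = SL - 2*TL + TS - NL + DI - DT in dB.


Step 1: TS = 10*log10(1.38^2/4) = -3.22 dB
Step 2: SE = SL - 2*TL + TS - NL + DI - DT = 222 - 2*40 + (-3.22) - 93 + 12 - 15 = 42.78

42.78 dB


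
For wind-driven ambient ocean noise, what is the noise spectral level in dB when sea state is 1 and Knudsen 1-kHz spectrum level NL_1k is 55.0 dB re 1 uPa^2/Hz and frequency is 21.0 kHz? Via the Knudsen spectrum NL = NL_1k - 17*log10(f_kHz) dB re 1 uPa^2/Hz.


NL = NL_1k - 17*log10(f_kHz) = 55.0 - 17*log10(21.0) = 55.0 - (22.48) = 32.52

32.52 dB


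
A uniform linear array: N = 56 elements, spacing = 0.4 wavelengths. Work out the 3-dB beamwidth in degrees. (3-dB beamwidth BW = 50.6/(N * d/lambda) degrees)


BW = 50.6 / (56 * 0.4) = 50.6 / 22.4 = 2.26

2.26 deg


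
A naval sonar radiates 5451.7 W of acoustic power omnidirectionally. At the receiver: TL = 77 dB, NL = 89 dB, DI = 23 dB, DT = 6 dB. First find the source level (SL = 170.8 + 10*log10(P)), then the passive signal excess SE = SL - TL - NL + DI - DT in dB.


Step 1: SL = 170.8 + 10*log10(5451.7) = 208.17 dB
Step 2: SE = SL - TL - NL + DI - DT = 208.17 - 77 - 89 + 23 - 6 = 59.17

59.17 dB


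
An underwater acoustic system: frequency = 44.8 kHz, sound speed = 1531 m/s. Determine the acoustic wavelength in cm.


3.42 cm


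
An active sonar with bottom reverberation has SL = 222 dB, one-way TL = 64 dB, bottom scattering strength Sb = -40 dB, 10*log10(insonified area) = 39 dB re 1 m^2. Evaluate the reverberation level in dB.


93 dB


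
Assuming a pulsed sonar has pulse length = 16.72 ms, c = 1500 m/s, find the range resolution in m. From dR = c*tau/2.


dR = c*tau/2 = 1500 * 16.72e-3 / 2 = 12.54

12.54 m


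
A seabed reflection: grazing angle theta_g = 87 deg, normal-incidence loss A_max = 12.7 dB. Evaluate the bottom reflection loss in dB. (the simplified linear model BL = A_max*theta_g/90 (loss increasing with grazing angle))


BL = A_max * theta_g / 90 = 12.7 * 87 / 90 = 12.28

12.28 dB


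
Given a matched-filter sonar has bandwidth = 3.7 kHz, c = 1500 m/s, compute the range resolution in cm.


dR = c/(2*BW) = 1500 / (2 * 3.7e3) = 0.2027 m = 20.27 cm

20.27 cm


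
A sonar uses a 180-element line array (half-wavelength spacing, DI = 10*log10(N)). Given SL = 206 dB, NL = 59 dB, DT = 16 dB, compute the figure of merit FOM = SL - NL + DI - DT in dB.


Step 1: DI = 10*log10(180) = 22.55 dB
Step 2: FOM = SL - NL + DI - DT = 206 - 59 + 22.55 - 16 = 153.55

153.55 dB


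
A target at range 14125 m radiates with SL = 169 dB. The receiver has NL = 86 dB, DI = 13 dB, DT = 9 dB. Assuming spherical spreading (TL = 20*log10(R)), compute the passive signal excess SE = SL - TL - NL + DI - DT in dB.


Step 1: TL = 20*log10(14125) = 83.0 dB
Step 2: SE = 169 - 83.0 - 86 + 13 - 9 = 4.0

4.0 dB


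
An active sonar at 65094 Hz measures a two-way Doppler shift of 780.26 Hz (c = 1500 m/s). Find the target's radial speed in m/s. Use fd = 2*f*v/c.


From fd = 2*f*v/c, v = c*fd/(2*f) = 1500 * 780.26 / (2*65094) = 8.99

8.99 m/s


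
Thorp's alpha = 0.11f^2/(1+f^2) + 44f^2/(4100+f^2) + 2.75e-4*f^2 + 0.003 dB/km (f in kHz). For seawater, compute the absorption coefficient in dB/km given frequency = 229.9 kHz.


f^2 = 52854.01
alpha = 0.11*52854.01/(1+52854.01) + 44*52854.01/(4100+52854.01) + 2.75e-4*52854.01 + 0.003 = 55.48

55.48 dB/km


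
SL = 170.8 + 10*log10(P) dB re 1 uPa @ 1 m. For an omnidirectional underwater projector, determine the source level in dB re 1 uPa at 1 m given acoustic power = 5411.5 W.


SL = 170.8 + 10*log10(5411.5) = 170.8 + 37.33 = 208.13

208.13 dB


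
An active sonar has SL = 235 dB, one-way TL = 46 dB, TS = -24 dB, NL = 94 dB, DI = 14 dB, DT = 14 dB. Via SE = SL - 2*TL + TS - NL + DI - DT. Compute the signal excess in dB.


SE = SL - 2*TL + TS - NL + DI - DT = 235 - 2*46 + (-24) - 94 + 14 - 14 = 25

25 dB


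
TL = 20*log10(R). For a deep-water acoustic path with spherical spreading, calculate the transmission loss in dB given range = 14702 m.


83.35 dB


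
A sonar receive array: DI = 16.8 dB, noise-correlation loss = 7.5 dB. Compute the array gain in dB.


AG = DI - L_corr = 16.8 - 7.5 = 9.3

9.3 dB


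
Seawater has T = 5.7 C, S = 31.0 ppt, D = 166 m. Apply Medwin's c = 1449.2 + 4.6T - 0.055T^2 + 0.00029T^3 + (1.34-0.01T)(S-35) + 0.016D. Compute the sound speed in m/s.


c = 1449.2 + 4.6*5.7 - 0.055*5.7^2 + 0.00029*5.7^3 + (1.34 - 0.01*5.7)*(31.0 - 35) + 0.016*166 = 1471.21

1471.21 m/s


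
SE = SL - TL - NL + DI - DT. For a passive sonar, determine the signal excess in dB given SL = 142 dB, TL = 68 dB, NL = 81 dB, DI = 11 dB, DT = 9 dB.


SE = SL - TL - NL + DI - DT = 142 - 68 - 81 + 11 - 9 = -5

-5 dB


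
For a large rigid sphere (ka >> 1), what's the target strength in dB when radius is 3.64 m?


TS = 10*log10(3.64^2 / 4) = 10*log10(3.3124) = 5.2

5.2 dB


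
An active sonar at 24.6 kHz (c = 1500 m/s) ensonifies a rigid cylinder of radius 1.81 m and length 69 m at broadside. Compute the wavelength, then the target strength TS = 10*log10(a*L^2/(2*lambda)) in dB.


Step 1: lambda = c/f = 1500/24600 = 0.06098 m
Step 2: TS = 10*log10(a*L^2/(2*lambda)) = 10*log10(1.81*69^2/(2*0.06098)) = 48.49

48.49 dB


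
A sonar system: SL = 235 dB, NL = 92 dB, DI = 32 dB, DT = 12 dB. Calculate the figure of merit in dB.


FOM = SL - NL + DI - DT = 235 - 92 + 32 - 12 = 163

163 dB


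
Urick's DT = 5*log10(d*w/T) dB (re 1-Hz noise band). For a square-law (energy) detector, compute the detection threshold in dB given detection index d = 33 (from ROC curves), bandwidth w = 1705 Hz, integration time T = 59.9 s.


14.86 dB


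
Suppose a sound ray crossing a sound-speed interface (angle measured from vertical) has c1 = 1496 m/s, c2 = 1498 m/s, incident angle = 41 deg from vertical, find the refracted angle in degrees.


sin(theta2) = (c2/c1)*sin(theta1) = (1498/1496)*sin(41 deg) = 0.65694
theta2 = arcsin(0.65694) = 41.07

41.07 deg


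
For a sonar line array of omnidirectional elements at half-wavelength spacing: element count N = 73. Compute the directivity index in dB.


DI = 10*log10(73) = 18.63

18.63 dB


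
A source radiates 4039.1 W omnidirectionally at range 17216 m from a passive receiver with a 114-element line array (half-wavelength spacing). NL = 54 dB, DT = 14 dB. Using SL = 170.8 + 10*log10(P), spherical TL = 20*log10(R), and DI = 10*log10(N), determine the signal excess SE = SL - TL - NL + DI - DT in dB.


Step 1: SL = 170.8 + 10*log10(4039.1) = 206.86 dB
Step 2: TL = 20*log10(17216) = 84.72 dB
Step 3: DI = 10*log10(114) = 20.57 dB
Step 4: SE = SL - TL - NL + DI - DT = 206.86 - 84.72 - 54 + 20.57 - 14 = 74.71

74.71 dB


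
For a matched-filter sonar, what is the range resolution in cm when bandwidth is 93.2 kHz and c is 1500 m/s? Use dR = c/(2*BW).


dR = c/(2*BW) = 1500 / (2 * 93.2e3) = 0.008 m = 0.8 cm

0.8 cm


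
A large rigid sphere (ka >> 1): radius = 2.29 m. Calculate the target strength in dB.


1.18 dB


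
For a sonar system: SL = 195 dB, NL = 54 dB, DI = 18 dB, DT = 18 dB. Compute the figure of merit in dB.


FOM = SL - NL + DI - DT = 195 - 54 + 18 - 18 = 141

141 dB


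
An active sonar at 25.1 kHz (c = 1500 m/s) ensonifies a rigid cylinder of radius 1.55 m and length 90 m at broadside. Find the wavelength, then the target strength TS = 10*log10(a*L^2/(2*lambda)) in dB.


Step 1: lambda = c/f = 1500/25100 = 0.05976 m
Step 2: TS = 10*log10(a*L^2/(2*lambda)) = 10*log10(1.55*90^2/(2*0.05976)) = 50.21

50.21 dB


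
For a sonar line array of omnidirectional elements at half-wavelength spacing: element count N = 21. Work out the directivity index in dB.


DI = 10*log10(21) = 13.22

13.22 dB


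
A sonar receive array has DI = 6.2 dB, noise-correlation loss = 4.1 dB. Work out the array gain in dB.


2.1 dB


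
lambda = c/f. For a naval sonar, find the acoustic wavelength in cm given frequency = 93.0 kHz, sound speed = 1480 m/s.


lambda = c/f = 1480 / 93000 = 0.0159 m = 1.59 cm

1.59 cm


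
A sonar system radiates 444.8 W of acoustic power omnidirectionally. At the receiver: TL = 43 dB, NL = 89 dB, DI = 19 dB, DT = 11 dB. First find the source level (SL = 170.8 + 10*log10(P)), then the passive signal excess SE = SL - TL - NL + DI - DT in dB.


Step 1: SL = 170.8 + 10*log10(444.8) = 197.28 dB
Step 2: SE = SL - TL - NL + DI - DT = 197.28 - 43 - 89 + 19 - 11 = 73.28

73.28 dB


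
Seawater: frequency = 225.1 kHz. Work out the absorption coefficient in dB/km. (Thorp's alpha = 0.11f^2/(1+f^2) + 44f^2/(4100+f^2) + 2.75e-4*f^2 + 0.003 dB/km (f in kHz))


f^2 = 50670.01
alpha = 0.11*50670.01/(1+50670.01) + 44*50670.01/(4100+50670.01) + 2.75e-4*50670.01 + 0.003 = 54.753

54.753 dB/km


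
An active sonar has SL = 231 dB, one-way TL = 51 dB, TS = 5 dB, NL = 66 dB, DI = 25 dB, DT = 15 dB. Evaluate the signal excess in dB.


SE = SL - 2*TL + TS - NL + DI - DT = 231 - 2*51 + (5) - 66 + 25 - 15 = 78

78 dB


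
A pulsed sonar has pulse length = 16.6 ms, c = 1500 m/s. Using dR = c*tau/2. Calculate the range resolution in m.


dR = c*tau/2 = 1500 * 16.6e-3 / 2 = 12.45

12.45 m


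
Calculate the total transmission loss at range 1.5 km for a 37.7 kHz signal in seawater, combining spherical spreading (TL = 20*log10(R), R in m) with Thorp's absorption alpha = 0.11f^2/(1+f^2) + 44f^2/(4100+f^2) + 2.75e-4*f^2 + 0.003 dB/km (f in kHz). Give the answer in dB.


Step 1 (Thorp): alpha = 0.11*1421.29/(1+1421.29) + 44*1421.29/(4100+1421.29) + 2.75e-4*1421.29 + 0.003 = 11.8303 dB/km
Step 2: TL_spread = 20*log10(1500) = 63.52 dB
Step 3: TL_abs = alpha*R = 11.8303 * 1.5 = 17.75 dB
Step 4: TL_total = 63.52 + 17.75 = 81.27

81.27 dB


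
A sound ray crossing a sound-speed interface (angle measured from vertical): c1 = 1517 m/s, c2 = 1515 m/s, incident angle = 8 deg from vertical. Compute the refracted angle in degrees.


sin(theta2) = (c2/c1)*sin(theta1) = (1515/1517)*sin(8 deg) = 0.13899
theta2 = arcsin(0.13899) = 7.99

7.99 deg


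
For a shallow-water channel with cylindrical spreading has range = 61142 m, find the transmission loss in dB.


47.86 dB


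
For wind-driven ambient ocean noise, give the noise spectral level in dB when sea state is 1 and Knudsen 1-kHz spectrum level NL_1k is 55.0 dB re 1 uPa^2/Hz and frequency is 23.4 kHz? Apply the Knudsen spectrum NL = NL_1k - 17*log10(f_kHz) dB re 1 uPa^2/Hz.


NL = NL_1k - 17*log10(f_kHz) = 55.0 - 17*log10(23.4) = 55.0 - (23.28) = 31.72

31.72 dB


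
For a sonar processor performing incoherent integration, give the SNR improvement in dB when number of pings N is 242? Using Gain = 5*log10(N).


Gain = 5*log10(242) = 11.92

11.92 dB


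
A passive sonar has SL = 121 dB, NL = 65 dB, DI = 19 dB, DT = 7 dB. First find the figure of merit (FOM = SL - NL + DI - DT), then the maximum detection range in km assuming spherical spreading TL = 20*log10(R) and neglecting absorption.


Step 1: FOM = SL - NL + DI - DT = 121 - 65 + 19 - 7 = 68 dB
Step 2: at max range FOM = TL = 20*log10(R), so R = 10^(68/20) = 2511.89 m = 2.51 km

2.51 km


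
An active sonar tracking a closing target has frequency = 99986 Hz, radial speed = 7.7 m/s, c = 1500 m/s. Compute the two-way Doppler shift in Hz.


fd = 2*f*v/c = 2 * 99986 * 7.7 / 1500 = 1026.52

1026.52 Hz


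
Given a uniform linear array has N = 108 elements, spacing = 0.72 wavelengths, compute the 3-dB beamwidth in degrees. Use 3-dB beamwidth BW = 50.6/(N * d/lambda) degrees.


BW = 50.6 / (108 * 0.72) = 50.6 / 77.76 = 0.65

0.65 deg


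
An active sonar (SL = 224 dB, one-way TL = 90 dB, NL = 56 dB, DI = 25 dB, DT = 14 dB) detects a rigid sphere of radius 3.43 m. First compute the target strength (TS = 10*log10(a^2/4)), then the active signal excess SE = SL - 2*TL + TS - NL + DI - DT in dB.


Step 1: TS = 10*log10(3.43^2/4) = 4.69 dB
Step 2: SE = SL - 2*TL + TS - NL + DI - DT = 224 - 2*90 + (4.69) - 56 + 25 - 14 = 3.69

3.69 dB


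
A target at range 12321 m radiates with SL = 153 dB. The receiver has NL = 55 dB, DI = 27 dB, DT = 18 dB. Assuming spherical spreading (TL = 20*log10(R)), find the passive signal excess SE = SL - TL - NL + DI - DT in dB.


Step 1: TL = 20*log10(12321) = 81.81 dB
Step 2: SE = 153 - 81.81 - 55 + 27 - 18 = 25.19

25.19 dB


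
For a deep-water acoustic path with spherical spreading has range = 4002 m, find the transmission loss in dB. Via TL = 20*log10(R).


72.05 dB


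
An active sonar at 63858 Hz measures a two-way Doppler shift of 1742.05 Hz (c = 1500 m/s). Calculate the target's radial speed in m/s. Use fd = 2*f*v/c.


From fd = 2*f*v/c, v = c*fd/(2*f) = 1500 * 1742.05 / (2*63858) = 20.46

20.46 m/s


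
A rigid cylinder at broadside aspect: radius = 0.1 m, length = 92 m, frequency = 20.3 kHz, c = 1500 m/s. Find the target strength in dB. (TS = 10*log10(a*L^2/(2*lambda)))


lambda = 1500/20300 = 0.07389 m
TS = 10*log10(0.1*92^2/(2*0.07389)) = 37.58

37.58 dB


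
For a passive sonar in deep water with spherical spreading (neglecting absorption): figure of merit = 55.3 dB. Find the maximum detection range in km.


At max range FOM = TL, so 20*log10(R) = 55.3
R = 10^(55.3/20) = 582.1 m = 0.58 km

0.58 km


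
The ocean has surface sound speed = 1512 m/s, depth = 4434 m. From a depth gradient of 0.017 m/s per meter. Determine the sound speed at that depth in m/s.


c = 1512 + 0.017 * 4434 = 1587.378

1587.378 m/s


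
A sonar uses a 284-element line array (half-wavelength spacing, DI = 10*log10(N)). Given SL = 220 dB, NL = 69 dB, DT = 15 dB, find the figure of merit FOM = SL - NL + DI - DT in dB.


Step 1: DI = 10*log10(284) = 24.53 dB
Step 2: FOM = SL - NL + DI - DT = 220 - 69 + 24.53 - 15 = 160.53

160.53 dB


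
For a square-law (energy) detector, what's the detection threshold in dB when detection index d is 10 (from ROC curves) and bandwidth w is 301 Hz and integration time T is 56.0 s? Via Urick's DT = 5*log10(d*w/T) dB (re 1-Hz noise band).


DT = 5*log10(d*w/T) = 5*log10(10 * 301 / 56.0) = 5*log10(53.75) = 8.65

8.65 dB


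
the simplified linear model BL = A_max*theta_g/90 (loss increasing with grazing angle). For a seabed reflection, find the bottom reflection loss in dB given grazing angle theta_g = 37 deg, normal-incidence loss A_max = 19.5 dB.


8.02 dB


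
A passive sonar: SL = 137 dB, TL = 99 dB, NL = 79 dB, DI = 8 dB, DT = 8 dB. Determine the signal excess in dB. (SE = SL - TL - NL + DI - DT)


-41 dB


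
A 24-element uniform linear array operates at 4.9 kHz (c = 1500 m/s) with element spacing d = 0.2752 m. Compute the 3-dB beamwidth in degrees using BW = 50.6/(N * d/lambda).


Step 1: lambda = 1500/4900 = 0.30612 m
Step 2: d/lambda = 0.2752/0.30612 = 0.899
Step 3: BW = 50.6/(N * d/lambda) = 50.6/(24 * 0.899) = 2.35

2.35 deg


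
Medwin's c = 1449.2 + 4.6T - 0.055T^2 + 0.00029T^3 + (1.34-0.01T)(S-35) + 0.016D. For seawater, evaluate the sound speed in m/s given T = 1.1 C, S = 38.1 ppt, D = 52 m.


c = 1449.2 + 4.6*1.1 - 0.055*1.1^2 + 0.00029*1.1^3 + (1.34 - 0.01*1.1)*(38.1 - 35) + 0.016*52 = 1459.15

1459.15 m/s


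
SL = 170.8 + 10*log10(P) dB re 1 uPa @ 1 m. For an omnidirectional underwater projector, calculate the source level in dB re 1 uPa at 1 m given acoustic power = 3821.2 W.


206.62 dB


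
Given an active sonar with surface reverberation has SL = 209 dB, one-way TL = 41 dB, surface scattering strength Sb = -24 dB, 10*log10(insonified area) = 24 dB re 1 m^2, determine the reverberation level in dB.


RL = SL - 2*TL + Sb + 10*log10(A) = 209 - 2*41 + (-24) + 24 = 127

127 dB


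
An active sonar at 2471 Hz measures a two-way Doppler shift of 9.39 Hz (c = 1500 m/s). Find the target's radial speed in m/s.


2.85 m/s


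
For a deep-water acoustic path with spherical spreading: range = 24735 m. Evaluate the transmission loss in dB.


TL = 20*log10(24735) = 87.87

87.87 dB


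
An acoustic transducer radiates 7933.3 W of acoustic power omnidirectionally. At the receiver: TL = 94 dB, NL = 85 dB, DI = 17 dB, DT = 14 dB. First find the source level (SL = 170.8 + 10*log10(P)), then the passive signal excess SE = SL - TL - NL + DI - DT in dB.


Step 1: SL = 170.8 + 10*log10(7933.3) = 209.79 dB
Step 2: SE = SL - TL - NL + DI - DT = 209.79 - 94 - 85 + 17 - 14 = 33.79

33.79 dB


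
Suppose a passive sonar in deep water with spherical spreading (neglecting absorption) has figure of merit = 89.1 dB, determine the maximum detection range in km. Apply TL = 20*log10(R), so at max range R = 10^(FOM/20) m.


28.51 km


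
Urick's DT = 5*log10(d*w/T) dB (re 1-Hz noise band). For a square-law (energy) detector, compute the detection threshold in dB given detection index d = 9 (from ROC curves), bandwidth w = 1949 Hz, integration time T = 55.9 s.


DT = 5*log10(d*w/T) = 5*log10(9 * 1949 / 55.9) = 5*log10(313.79) = 12.48

12.48 dB


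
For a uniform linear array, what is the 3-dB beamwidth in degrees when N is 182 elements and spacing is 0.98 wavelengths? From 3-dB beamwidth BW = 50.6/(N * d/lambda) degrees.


0.28 deg


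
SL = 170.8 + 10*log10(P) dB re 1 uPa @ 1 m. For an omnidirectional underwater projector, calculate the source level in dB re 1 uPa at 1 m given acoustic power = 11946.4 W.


SL = 170.8 + 10*log10(11946.4) = 170.8 + 40.77 = 211.57

211.57 dB


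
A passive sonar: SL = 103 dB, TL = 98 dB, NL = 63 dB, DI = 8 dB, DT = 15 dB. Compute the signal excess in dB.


SE = SL - TL - NL + DI - DT = 103 - 98 - 63 + 8 - 15 = -65

-65 dB


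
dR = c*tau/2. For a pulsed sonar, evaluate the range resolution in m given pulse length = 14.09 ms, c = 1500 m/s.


dR = c*tau/2 = 1500 * 14.09e-3 / 2 = 10.5675

10.5675 m


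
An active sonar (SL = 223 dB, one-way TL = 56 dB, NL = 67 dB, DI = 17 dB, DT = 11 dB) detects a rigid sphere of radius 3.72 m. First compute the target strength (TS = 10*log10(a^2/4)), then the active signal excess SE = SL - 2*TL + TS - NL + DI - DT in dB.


Step 1: TS = 10*log10(3.72^2/4) = 5.39 dB
Step 2: SE = SL - 2*TL + TS - NL + DI - DT = 223 - 2*56 + (5.39) - 67 + 17 - 11 = 55.39

55.39 dB


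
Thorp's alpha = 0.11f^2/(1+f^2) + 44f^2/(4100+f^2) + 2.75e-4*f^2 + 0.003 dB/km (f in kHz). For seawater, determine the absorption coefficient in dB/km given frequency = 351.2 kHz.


f^2 = 123341.44
alpha = 0.11*123341.44/(1+123341.44) + 44*123341.44/(4100+123341.44) + 2.75e-4*123341.44 + 0.003 = 76.616

76.616 dB/km


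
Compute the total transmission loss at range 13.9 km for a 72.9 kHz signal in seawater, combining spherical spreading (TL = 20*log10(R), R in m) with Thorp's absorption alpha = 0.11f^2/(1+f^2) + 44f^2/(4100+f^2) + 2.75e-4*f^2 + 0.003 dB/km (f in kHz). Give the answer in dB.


Step 1 (Thorp): alpha = 0.11*5314.41/(1+5314.41) + 44*5314.41/(4100+5314.41) + 2.75e-4*5314.41 + 0.003 = 26.4123 dB/km
Step 2: TL_spread = 20*log10(13900) = 82.86 dB
Step 3: TL_abs = alpha*R = 26.4123 * 13.9 = 367.13 dB
Step 4: TL_total = 82.86 + 367.13 = 449.99

449.99 dB


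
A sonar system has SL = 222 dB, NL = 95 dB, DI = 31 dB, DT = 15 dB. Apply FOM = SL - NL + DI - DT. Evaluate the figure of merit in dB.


FOM = SL - NL + DI - DT = 222 - 95 + 31 - 15 = 143

143 dB


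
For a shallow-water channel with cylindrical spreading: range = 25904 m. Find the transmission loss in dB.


44.13 dB


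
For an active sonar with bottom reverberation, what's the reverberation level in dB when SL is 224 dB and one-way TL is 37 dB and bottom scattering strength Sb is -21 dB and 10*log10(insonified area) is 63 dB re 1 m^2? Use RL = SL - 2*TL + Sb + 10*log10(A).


RL = SL - 2*TL + Sb + 10*log10(A) = 224 - 2*37 + (-21) + 63 = 192

192 dB


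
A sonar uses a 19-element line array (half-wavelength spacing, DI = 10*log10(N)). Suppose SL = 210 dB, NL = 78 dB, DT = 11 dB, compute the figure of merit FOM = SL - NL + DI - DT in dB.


133.79 dB


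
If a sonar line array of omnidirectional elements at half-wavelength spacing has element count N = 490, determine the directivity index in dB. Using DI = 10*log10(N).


DI = 10*log10(490) = 26.9

26.9 dB


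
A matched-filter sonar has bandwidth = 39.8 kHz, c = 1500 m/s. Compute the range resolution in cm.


dR = c/(2*BW) = 1500 / (2 * 39.8e3) = 0.0188 m = 1.88 cm

1.88 cm


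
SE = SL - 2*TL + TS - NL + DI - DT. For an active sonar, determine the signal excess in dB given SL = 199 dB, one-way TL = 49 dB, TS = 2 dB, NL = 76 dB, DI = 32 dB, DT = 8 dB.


51 dB


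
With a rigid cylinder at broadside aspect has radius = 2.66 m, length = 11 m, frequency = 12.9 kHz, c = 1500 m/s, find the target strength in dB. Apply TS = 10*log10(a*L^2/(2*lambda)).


31.41 dB


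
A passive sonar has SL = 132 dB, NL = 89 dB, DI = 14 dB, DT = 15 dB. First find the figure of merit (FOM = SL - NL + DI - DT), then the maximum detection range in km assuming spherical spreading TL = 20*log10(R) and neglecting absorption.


Step 1: FOM = SL - NL + DI - DT = 132 - 89 + 14 - 15 = 42 dB
Step 2: at max range FOM = TL = 20*log10(R), so R = 10^(42/20) = 125.89 m = 0.13 km

0.13 km


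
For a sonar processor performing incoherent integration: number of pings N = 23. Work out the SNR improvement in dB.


6.81 dB


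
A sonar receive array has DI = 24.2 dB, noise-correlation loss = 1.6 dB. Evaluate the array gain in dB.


AG = DI - L_corr = 24.2 - 1.6 = 22.6

22.6 dB


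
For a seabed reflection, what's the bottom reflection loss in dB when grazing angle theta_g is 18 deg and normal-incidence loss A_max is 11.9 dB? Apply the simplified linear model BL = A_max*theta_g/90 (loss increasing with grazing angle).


BL = A_max * theta_g / 90 = 11.9 * 18 / 90 = 2.38

2.38 dB


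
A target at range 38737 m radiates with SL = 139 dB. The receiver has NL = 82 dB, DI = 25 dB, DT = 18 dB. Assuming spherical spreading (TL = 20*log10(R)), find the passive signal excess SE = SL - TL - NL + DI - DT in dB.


Step 1: TL = 20*log10(38737) = 91.76 dB
Step 2: SE = 139 - 91.76 - 82 + 25 - 18 = -27.76

-27.76 dB


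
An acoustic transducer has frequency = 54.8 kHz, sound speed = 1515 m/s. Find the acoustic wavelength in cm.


lambda = c/f = 1515 / 54800 = 0.0276 m = 2.76 cm

2.76 cm


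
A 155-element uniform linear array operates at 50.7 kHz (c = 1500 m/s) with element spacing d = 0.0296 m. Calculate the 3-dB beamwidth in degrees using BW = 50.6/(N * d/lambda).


0.33 deg


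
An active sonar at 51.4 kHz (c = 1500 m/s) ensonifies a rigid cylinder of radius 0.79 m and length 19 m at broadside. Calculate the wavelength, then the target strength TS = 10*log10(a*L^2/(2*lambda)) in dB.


Step 1: lambda = c/f = 1500/51400 = 0.02918 m
Step 2: TS = 10*log10(a*L^2/(2*lambda)) = 10*log10(0.79*19^2/(2*0.02918)) = 36.89

36.89 dB


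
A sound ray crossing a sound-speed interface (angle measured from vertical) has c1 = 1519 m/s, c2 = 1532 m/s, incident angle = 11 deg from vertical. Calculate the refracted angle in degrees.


11.1 deg


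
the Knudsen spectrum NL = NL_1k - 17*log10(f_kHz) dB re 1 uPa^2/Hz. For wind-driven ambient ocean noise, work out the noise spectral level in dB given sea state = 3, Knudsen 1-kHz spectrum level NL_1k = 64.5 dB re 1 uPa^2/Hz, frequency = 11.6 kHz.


46.4 dB


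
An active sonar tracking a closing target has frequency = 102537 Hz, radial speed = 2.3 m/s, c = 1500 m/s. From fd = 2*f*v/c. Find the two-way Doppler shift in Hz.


fd = 2*f*v/c = 2 * 102537 * 2.3 / 1500 = 314.45

314.45 Hz


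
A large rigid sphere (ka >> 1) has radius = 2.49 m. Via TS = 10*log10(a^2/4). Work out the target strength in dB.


TS = 10*log10(2.49^2 / 4) = 10*log10(1.550025) = 1.9

1.9 dB


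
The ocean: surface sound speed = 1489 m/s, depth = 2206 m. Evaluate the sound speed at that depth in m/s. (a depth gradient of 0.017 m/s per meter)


c = 1489 + 0.017 * 2206 = 1526.502

1526.502 m/s


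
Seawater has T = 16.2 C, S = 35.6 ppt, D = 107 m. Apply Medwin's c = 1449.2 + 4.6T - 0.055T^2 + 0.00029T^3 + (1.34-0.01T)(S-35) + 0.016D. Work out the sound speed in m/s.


c = 1449.2 + 4.6*16.2 - 0.055*16.2^2 + 0.00029*16.2^3 + (1.34 - 0.01*16.2)*(35.6 - 35) + 0.016*107 = 1512.94

1512.94 m/s


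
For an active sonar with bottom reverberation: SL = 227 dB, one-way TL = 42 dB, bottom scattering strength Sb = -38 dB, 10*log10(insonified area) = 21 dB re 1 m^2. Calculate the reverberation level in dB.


126 dB


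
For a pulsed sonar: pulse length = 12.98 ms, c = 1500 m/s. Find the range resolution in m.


dR = c*tau/2 = 1500 * 12.98e-3 / 2 = 9.735

9.735 m


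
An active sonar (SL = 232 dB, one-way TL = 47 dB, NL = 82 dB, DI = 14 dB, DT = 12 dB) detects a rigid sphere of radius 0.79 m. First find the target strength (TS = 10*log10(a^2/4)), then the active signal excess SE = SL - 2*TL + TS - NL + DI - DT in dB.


Step 1: TS = 10*log10(0.79^2/4) = -8.07 dB
Step 2: SE = SL - 2*TL + TS - NL + DI - DT = 232 - 2*47 + (-8.07) - 82 + 14 - 12 = 49.93

49.93 dB


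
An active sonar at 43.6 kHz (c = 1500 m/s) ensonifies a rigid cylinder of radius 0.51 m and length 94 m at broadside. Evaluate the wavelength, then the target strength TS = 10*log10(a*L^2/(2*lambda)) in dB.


Step 1: lambda = c/f = 1500/43600 = 0.0344 m
Step 2: TS = 10*log10(a*L^2/(2*lambda)) = 10*log10(0.51*94^2/(2*0.0344)) = 48.16

48.16 dB


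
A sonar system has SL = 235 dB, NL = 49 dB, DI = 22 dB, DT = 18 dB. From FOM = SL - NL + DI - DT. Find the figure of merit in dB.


FOM = SL - NL + DI - DT = 235 - 49 + 22 - 18 = 190

190 dB


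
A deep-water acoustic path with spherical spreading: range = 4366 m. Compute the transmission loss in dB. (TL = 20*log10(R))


TL = 20*log10(4366) = 72.8

72.8 dB


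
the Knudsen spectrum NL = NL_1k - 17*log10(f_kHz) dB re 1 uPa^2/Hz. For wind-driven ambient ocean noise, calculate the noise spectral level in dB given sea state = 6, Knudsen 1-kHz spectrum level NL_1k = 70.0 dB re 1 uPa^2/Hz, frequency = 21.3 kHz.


47.42 dB


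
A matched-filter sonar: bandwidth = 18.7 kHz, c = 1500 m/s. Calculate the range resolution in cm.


dR = c/(2*BW) = 1500 / (2 * 18.7e3) = 0.0401 m = 4.01 cm

4.01 cm


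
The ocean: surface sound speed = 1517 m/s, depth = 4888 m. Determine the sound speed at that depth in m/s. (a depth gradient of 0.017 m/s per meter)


c = 1517 + 0.017 * 4888 = 1600.096

1600.096 m/s


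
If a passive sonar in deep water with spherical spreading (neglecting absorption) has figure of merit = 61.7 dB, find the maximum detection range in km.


At max range FOM = TL, so 20*log10(R) = 61.7
R = 10^(61.7/20) = 1216.19 m = 1.22 km

1.22 km
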